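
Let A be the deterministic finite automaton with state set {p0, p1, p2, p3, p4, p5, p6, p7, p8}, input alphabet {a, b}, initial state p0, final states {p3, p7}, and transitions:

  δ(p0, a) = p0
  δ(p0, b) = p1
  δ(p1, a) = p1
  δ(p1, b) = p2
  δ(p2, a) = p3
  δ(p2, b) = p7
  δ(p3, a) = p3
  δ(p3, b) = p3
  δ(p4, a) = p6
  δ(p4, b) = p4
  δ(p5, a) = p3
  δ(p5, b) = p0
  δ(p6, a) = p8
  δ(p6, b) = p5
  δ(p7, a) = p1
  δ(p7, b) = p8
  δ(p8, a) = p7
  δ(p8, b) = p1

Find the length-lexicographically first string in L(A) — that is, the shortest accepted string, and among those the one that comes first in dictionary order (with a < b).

bba

A breadth-first search from p0 reaches an accepting state first via the path p0 → p1 → p2 → p3 on input bba.
No string of length < 3 is accepted (BFS exhausts all shorter strings without reaching an accepting state), and bba is the lexicographically least accepting string of length 3.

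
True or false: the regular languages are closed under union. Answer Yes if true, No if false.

Yes

Given DFAs for L₁ and L₂, run them in parallel: the product automaton on Q₁ × Q₂ that accepts when either component is accepting recognises L₁ ∪ L₂ (equivalently, R₁ | R₂ is a regular expression for it).
So the regular languages are closed under union.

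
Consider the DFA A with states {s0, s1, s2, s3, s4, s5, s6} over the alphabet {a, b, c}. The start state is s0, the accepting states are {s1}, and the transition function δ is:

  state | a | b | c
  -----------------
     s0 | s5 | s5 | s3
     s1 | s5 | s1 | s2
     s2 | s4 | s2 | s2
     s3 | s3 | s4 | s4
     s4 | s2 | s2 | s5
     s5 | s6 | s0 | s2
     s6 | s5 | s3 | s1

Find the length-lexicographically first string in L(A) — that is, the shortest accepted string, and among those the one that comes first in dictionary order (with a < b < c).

aac

A breadth-first search from s0 reaches an accepting state first via the path s0 → s5 → s6 → s1 on input aac.
No string of length < 3 is accepted (BFS exhausts all shorter strings without reaching an accepting state), and aac is the lexicographically least accepting string of length 3.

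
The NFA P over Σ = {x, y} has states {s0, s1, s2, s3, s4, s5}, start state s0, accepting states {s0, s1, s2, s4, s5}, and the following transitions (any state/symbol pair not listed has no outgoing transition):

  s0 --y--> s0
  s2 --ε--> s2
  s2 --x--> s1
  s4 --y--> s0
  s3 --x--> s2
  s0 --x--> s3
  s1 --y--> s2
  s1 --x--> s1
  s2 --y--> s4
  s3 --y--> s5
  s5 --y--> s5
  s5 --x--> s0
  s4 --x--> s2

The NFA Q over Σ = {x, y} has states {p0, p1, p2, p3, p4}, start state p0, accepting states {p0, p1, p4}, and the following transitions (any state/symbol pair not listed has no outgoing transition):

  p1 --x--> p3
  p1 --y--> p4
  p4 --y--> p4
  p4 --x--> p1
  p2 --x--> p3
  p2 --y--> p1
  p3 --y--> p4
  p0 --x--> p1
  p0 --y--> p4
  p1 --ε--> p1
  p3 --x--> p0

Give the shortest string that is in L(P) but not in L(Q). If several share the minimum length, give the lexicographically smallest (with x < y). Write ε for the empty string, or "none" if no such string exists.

xx

The string xx is accepted by P but not by Q.
No shorter string lies in the difference, and xx is the lexicographically first length-2 string in L(P) \ L(Q).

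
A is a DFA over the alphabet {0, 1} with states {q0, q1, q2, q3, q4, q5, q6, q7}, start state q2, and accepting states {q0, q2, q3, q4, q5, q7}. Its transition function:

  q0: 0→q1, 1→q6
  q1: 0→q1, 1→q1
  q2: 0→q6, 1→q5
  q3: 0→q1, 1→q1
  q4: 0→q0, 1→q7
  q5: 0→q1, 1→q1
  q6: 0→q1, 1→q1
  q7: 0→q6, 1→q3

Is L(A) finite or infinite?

finite

The useful states (reachable from q2 and able to reach an accepting state) are {q2, q5}.
Restricted to these states the transition graph has no cycle, so every accepting path has bounded length and L is finite.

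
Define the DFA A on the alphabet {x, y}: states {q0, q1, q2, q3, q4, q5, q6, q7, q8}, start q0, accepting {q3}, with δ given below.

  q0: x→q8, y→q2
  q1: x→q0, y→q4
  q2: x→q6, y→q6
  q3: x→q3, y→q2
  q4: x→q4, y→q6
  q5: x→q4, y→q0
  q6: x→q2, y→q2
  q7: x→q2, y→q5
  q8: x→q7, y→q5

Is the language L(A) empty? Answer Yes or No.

Yes

The states reachable from the start state are {q0, q2, q4, q5, q6, q7, q8}.
None of the accepting states {q3} is reachable, so no string is accepted and L(A) = ∅.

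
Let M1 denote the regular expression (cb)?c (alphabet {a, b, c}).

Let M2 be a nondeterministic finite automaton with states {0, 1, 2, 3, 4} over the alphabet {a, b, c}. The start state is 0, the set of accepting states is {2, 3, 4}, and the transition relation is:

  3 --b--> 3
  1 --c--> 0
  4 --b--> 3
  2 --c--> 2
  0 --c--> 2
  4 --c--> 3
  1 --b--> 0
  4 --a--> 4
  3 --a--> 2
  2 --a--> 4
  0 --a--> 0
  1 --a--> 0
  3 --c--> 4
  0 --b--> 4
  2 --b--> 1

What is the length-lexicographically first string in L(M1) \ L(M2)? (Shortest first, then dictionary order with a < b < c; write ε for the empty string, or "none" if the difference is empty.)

The string cbc is accepted by M1 but not by M2.
No shorter string lies in the difference, and cbc is the lexicographically first length-3 string in L(M1) \ L(M2).

cbc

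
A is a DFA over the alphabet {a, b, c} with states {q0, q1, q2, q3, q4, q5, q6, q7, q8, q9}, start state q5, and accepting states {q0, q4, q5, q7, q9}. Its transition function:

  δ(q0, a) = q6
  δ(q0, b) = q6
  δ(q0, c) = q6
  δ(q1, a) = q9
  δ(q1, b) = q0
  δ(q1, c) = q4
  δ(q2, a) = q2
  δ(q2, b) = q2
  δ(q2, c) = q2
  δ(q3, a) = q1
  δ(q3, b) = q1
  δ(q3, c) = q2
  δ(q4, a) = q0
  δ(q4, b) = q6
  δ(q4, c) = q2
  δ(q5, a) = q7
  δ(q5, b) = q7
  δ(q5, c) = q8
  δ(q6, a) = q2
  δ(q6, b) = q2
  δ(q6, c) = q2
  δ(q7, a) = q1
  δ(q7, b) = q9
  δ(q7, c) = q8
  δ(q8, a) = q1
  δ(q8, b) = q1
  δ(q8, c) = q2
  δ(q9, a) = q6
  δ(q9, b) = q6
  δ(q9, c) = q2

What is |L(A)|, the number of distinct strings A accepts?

The useful subgraph on states {q0, q1, q4, q5, q7, q8, q9} is acyclic, so L(A) is finite; the longest accepting path visits 6 useful states, giving maximum string length 5.
Counting accepting paths from q5 by length: 1 of length 0, 2 of length 1, 2 of length 2, 12 of length 3, 16 of length 4, 4 of length 5. Total 37.

37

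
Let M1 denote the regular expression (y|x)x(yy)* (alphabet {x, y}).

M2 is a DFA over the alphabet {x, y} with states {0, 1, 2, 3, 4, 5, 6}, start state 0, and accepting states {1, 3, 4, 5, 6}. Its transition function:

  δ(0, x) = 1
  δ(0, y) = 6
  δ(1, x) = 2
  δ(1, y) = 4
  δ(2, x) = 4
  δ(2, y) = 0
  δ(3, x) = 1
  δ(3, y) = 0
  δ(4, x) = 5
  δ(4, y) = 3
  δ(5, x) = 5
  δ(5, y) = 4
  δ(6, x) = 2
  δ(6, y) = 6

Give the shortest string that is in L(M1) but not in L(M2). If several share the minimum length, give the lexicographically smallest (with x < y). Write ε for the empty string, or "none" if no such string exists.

xx

The string xx is accepted by M1 but not by M2.
No shorter string lies in the difference, and xx is the lexicographically first length-2 string in L(M1) \ L(M2).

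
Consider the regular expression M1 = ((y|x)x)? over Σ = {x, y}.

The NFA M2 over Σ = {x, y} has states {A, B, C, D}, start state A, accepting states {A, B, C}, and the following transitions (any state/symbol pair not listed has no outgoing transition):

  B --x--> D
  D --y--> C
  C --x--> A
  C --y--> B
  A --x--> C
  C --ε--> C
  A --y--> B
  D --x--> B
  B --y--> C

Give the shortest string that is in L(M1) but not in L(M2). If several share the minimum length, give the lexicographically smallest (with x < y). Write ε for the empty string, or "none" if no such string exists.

The string yx is accepted by M1 but not by M2.
No shorter string lies in the difference, and yx is the lexicographically first length-2 string in L(M1) \ L(M2).

yx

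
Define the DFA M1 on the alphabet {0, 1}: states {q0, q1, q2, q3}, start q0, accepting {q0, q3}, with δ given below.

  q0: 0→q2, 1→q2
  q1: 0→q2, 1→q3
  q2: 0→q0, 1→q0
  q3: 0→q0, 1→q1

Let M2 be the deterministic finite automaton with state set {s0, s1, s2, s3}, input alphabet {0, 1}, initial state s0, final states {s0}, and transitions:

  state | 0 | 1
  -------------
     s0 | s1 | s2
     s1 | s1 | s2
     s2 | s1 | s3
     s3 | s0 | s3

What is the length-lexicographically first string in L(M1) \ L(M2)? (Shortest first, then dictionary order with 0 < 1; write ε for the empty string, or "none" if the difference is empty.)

00

The string 00 is accepted by M1 but not by M2.
No shorter string lies in the difference, and 00 is the lexicographically first length-2 string in L(M1) \ L(M2).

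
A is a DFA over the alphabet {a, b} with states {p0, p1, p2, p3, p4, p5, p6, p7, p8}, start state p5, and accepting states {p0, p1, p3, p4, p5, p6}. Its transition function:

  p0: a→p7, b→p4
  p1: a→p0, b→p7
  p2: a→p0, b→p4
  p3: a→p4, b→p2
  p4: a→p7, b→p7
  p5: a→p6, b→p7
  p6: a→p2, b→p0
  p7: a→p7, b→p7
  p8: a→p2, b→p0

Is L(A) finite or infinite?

finite

The useful states (reachable from p5 and able to reach an accepting state) are {p0, p2, p4, p5, p6}.
Restricted to these states the transition graph has no cycle, so every accepting path has bounded length and L is finite.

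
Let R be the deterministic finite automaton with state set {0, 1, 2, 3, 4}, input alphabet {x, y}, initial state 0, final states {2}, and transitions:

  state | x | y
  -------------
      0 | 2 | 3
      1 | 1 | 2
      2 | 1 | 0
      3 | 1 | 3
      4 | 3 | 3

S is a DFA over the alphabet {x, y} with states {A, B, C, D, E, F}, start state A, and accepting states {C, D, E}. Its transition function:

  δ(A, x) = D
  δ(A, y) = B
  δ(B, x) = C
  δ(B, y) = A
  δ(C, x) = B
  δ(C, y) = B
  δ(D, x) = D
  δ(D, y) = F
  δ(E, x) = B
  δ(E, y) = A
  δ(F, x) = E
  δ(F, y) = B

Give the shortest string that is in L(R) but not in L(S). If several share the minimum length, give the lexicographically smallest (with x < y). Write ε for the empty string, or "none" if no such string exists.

The string xxy is accepted by R but not by S.
No shorter string lies in the difference, and xxy is the lexicographically first length-3 string in L(R) \ L(S).

xxy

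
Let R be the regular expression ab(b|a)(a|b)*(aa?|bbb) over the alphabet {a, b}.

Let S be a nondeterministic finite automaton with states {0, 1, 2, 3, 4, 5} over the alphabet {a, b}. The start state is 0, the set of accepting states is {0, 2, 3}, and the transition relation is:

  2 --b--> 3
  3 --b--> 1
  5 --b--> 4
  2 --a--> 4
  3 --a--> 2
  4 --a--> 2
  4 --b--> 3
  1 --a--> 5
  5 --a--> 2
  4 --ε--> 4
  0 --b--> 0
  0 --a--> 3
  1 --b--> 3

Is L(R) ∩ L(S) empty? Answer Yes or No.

The string abaa is accepted by both R and S.
Hence L(R) ∩ L(S) ≠ ∅.

No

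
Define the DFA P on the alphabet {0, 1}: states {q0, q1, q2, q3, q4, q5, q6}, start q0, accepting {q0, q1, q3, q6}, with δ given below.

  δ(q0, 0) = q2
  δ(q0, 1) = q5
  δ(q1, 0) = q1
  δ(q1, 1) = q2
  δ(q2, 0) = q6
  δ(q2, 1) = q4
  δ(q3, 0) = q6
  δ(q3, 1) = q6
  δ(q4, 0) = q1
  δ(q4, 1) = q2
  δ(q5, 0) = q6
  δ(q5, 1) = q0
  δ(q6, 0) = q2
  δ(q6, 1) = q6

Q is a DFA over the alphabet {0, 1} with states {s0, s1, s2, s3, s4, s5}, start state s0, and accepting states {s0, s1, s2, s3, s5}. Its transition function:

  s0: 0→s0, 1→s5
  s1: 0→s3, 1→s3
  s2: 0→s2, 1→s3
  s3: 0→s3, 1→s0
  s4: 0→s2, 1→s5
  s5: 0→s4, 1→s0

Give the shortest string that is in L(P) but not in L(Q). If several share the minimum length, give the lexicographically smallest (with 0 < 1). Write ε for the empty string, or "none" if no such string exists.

10

The string 10 is accepted by P but not by Q.
No shorter string lies in the difference, and 10 is the lexicographically first length-2 string in L(P) \ L(Q).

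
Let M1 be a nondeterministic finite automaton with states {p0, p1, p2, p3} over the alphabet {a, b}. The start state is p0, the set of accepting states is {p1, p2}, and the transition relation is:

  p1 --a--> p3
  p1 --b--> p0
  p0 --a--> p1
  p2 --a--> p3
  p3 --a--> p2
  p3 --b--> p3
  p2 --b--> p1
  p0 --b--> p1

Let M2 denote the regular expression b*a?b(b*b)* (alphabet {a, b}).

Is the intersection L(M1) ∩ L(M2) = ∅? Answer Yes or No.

The string b is accepted by both M1 and M2.
Hence L(M1) ∩ L(M2) ≠ ∅.

No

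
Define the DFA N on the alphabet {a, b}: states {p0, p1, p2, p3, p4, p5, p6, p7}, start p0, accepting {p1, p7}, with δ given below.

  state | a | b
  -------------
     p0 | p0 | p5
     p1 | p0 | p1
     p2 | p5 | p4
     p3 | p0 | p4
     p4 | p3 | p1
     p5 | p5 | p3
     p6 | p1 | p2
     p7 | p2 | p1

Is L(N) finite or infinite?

infinite

State p0 is reachable from the start and can reach an accepting state, and it lies on the cycle p0 → p0.
Traversing that cycle any number of times yields accepted strings of unbounded length, so the language is infinite.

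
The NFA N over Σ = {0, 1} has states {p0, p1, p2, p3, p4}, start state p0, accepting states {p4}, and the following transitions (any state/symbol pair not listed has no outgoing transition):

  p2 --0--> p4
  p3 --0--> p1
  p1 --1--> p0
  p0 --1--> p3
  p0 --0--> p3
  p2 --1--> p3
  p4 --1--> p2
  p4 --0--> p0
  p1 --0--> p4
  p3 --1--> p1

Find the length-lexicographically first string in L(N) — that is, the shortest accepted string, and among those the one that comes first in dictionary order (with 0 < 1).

000

A breadth-first search from p0 reaches an accepting state first via the path p0 → p3 → p1 → p4 on input 000.
No string of length < 3 is accepted (BFS exhausts all shorter strings without reaching an accepting state), and 000 is the lexicographically least accepting string of length 3.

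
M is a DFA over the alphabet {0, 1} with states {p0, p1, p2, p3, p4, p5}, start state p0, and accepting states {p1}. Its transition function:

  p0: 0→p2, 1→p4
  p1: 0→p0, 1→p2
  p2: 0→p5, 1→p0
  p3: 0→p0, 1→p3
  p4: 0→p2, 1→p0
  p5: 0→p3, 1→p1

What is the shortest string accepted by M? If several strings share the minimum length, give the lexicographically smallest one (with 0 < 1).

001

A breadth-first search from p0 reaches an accepting state first via the path p0 → p2 → p5 → p1 on input 001.
No string of length < 3 is accepted (BFS exhausts all shorter strings without reaching an accepting state), and 001 is the lexicographically least accepting string of length 3.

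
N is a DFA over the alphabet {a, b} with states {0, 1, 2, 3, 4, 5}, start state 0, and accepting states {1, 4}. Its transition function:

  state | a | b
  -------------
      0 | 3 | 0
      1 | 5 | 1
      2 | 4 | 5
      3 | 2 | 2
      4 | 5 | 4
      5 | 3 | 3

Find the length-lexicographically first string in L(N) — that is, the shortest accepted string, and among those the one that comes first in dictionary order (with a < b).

aaa

A breadth-first search from 0 reaches an accepting state first via the path 0 → 3 → 2 → 4 on input aaa.
No string of length < 3 is accepted (BFS exhausts all shorter strings without reaching an accepting state), and aaa is the lexicographically least accepting string of length 3.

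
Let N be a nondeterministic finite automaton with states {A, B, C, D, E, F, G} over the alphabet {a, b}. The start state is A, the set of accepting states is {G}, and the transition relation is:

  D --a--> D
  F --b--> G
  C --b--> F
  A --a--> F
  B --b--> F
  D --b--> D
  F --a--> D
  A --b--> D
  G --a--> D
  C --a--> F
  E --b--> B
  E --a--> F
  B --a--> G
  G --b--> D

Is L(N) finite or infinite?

finite

The useful states (reachable from A and able to reach an accepting state) are {A, F, G}.
Restricted to these states the transition graph has no cycle, so every accepting path has bounded length and L is finite.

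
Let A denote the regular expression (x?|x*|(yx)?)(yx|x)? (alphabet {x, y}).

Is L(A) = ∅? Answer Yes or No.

No

The empty string ε matches the expression, so it belongs to L(A).
Since L(A) contains at least one string, it is not empty.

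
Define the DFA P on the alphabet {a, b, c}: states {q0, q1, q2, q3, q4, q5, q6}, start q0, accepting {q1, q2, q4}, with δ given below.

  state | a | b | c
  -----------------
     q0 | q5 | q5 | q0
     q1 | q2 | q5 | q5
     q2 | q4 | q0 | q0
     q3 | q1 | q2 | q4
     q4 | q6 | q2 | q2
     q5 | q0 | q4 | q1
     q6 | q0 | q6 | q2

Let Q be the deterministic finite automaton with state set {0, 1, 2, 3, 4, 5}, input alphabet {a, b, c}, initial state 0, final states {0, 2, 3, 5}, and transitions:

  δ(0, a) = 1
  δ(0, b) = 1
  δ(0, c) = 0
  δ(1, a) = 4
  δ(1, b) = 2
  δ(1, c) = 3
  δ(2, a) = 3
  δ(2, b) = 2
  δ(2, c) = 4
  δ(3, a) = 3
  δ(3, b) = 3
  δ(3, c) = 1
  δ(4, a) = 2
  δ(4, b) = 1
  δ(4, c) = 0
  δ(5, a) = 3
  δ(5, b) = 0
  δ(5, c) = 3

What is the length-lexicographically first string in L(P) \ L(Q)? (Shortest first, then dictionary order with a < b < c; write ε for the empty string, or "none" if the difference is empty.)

The string abc is accepted by P but not by Q.
No shorter string lies in the difference, and abc is the lexicographically first length-3 string in L(P) \ L(Q).

abc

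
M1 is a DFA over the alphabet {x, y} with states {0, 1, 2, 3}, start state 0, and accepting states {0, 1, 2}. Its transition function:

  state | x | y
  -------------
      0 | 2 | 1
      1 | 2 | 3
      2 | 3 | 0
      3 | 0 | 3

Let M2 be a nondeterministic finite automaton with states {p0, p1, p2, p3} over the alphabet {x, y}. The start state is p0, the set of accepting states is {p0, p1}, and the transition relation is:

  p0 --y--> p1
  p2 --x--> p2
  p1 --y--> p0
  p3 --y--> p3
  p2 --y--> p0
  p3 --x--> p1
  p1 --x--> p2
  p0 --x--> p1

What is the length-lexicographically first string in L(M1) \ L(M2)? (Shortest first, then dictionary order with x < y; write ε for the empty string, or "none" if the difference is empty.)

yx

The string yx is accepted by M1 but not by M2.
No shorter string lies in the difference, and yx is the lexicographically first length-2 string in L(M1) \ L(M2).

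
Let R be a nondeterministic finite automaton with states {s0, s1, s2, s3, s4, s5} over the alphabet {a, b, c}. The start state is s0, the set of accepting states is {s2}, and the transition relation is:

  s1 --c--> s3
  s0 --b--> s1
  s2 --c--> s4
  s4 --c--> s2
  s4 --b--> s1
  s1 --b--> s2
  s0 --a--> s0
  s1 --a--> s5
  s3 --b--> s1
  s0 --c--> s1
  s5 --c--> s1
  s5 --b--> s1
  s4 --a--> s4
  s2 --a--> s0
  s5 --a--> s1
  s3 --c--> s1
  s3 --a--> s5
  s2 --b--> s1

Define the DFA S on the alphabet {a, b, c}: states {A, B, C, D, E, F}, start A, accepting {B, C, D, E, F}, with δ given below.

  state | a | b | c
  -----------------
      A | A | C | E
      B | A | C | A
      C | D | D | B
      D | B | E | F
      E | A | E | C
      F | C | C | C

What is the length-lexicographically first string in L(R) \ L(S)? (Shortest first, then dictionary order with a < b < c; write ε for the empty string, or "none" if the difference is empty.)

baabcc

The string baabcc is accepted by R but not by S.
No shorter string lies in the difference, and baabcc is the lexicographically first length-6 string in L(R) \ L(S).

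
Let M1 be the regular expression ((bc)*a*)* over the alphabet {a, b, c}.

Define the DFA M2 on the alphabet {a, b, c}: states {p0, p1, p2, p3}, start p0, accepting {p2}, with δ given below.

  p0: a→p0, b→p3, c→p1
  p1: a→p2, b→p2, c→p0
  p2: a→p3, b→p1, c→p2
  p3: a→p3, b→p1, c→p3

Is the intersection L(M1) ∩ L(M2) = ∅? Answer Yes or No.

Converting the expression M1 to a DFA (subset construction, then merging equivalent states) gives the minimal DFA with states {r0, r1, r2}, start state r0, accepting states {r0} and transitions r0: a→r0, b→r1, c→r2; r1: a→r2, b→r2, c→r0; r2: a→r2, b→r2, c→r2.
Exploring the product automaton M1 × M2 from the start pair (r0, p0), following both machines on each input symbol, reaches 8 state pairs: (r0, p0), (r1, p3), (r2, p1), (r2, p3), (r0, p3), (r2, p2), (r2, p0), (r1, p1).
M1 accepts in {r0} and M2 accepts in {p2}; no reachable pair has both components accepting, so no string drives both machines to acceptance simultaneously and L(M1) ∩ L(M2) = ∅.
So no string is accepted by both, and the intersection is empty.

Yes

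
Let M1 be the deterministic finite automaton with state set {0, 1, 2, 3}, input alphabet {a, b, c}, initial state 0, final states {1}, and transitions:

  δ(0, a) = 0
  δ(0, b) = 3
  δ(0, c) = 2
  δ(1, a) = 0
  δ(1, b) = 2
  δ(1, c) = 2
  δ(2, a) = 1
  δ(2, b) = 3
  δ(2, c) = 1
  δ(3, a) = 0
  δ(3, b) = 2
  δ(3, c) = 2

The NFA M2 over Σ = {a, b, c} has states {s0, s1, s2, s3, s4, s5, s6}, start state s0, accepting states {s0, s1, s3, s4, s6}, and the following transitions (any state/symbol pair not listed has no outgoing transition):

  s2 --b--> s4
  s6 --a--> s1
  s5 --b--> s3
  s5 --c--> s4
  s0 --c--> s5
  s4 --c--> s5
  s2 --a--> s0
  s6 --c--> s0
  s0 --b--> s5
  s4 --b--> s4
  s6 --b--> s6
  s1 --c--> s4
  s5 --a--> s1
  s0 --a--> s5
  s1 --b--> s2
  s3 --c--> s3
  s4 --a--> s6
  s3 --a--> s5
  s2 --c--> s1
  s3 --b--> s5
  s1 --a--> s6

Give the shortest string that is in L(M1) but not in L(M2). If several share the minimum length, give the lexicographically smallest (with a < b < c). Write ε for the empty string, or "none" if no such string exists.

The string acc is accepted by M1 but not by M2.
No shorter string lies in the difference, and acc is the lexicographically first length-3 string in L(M1) \ L(M2).

acc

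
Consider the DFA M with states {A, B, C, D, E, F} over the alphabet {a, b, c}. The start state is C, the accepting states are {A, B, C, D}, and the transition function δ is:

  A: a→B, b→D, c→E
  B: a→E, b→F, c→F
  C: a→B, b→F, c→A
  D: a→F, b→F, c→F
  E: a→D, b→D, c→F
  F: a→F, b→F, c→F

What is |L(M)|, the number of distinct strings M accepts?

11

The useful subgraph on states {A, B, C, D, E} is acyclic, so L(M) is finite; the longest accepting path visits 5 useful states, giving maximum string length 4.
Counting accepting paths from C by length: 1 of length 0, 2 of length 1, 2 of length 2, 4 of length 3, 2 of length 4. Total 11.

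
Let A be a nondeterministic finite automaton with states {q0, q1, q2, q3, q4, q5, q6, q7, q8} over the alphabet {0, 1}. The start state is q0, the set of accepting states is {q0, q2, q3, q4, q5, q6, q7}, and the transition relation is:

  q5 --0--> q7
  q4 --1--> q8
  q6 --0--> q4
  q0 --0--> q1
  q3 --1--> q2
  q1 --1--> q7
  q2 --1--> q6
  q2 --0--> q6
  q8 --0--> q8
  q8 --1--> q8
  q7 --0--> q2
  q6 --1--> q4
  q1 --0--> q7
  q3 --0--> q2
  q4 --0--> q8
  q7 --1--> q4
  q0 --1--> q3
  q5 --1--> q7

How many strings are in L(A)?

34

The useful subgraph on states {q0, q1, q2, q3, q4, q6, q7} is acyclic, so L(A) is finite; the longest accepting path visits 6 useful states, giving maximum string length 5.
Counting accepting paths from q0 by length: 1 of length 0, 1 of length 1, 4 of length 2, 8 of length 3, 12 of length 4, 8 of length 5. Total 34.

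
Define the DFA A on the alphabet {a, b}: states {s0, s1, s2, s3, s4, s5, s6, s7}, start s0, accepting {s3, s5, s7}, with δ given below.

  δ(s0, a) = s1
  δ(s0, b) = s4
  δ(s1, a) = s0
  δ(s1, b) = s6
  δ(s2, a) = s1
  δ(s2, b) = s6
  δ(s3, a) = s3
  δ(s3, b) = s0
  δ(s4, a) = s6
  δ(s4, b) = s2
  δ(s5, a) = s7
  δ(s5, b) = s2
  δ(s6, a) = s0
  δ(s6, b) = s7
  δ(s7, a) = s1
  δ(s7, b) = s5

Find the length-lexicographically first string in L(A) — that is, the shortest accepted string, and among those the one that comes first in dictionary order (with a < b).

A breadth-first search from s0 reaches an accepting state first via the path s0 → s1 → s6 → s7 on input abb.
No string of length < 3 is accepted (BFS exhausts all shorter strings without reaching an accepting state), and abb is the lexicographically least accepting string of length 3.

abb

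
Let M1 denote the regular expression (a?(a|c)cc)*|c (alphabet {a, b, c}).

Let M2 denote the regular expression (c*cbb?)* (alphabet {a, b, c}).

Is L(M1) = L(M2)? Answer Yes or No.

No

The string c is accepted by M1 but rejected by M2.
So L(M1) ≠ L(M2).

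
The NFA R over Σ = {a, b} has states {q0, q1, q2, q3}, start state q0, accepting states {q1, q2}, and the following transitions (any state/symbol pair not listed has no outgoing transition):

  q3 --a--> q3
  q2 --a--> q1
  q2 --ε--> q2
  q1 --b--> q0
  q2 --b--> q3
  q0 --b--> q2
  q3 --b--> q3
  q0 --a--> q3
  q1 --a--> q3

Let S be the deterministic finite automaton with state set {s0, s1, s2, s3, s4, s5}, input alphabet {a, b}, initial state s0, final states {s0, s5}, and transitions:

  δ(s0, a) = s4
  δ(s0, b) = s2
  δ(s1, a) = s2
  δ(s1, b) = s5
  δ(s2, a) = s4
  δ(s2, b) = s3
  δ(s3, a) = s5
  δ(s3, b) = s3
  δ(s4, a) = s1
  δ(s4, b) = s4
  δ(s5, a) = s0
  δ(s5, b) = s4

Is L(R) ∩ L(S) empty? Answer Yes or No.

Exploring the product automaton R × S from the start pair (q0, s0), following both machines on each input symbol, reaches 13 state pairs: (q0, s0), (q3, s4), (q2, s2), (q3, s1), (q1, s4), (q3, s3), (q3, s2), (q3, s5), (q0, s4), (q3, s0), (q2, s4), (q1, s1), (q0, s5).
R accepts in {q1, q2} and S accepts in {s0, s5}; no reachable pair has both components accepting, so no string drives both machines to acceptance simultaneously and L(R) ∩ L(S) = ∅.
So no string is accepted by both, and the intersection is empty.

Yes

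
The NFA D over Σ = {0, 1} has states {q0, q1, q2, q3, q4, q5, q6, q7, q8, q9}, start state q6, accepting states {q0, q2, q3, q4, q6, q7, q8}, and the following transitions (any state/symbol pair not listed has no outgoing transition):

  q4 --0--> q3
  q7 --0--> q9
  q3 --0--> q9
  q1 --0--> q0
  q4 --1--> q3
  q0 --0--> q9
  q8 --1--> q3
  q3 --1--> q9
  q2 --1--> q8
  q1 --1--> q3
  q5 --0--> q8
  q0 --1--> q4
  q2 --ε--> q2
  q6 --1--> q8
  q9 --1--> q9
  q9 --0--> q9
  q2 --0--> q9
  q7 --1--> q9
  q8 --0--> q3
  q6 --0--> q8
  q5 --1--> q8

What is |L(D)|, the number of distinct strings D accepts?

7

The useful subgraph on states {q3, q6, q8} is acyclic, so L(D) is finite; the longest accepting path visits 3 useful states, giving maximum string length 2.
Counting accepting paths from q6 by length: 1 of length 0, 2 of length 1, 4 of length 2. Total 7.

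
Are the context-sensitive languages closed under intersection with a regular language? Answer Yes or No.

Every regular language is context-sensitive, and context-sensitive languages are closed under intersection (an LBA runs the DFA check and then the LBA for L on the same linear tape).
So the context-sensitive languages are closed under intersection with a regular language.

Yes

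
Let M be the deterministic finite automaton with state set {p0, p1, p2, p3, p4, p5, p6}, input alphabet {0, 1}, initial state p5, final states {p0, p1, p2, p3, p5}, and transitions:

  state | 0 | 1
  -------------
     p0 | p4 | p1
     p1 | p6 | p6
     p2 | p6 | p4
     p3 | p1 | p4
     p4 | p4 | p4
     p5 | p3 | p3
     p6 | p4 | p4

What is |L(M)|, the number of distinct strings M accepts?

5

The useful subgraph on states {p1, p3, p5} is acyclic, so L(M) is finite; the longest accepting path visits 3 useful states, giving maximum string length 2.
Counting accepting paths from p5 by length: 1 of length 0, 2 of length 1, 2 of length 2. Total 5.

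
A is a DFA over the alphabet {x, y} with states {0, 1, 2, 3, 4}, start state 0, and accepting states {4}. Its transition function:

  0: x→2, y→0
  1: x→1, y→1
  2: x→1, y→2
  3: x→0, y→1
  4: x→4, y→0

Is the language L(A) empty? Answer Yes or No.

Yes

The states reachable from the start state are {0, 1, 2}.
None of the accepting states {4} is reachable, so no string is accepted and L(A) = ∅.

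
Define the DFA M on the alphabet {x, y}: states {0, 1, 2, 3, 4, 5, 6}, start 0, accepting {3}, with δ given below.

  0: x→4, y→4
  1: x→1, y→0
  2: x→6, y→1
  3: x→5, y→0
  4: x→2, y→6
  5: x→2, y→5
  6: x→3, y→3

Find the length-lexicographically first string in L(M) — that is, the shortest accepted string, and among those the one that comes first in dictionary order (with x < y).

xyx

A breadth-first search from 0 reaches an accepting state first via the path 0 → 4 → 6 → 3 on input xyx.
No string of length < 3 is accepted (BFS exhausts all shorter strings without reaching an accepting state), and xyx is the lexicographically least accepting string of length 3.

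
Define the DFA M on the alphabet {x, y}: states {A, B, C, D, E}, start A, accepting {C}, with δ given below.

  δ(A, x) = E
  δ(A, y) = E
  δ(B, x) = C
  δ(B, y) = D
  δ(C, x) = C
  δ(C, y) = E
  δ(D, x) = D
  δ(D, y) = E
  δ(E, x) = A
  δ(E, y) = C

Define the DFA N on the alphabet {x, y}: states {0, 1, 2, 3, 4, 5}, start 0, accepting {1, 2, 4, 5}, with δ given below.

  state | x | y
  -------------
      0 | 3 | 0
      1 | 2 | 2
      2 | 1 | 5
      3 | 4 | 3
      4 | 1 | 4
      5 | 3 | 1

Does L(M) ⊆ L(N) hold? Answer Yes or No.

No

The string xy is in L(M) but not in L(N).
So L(M) ⊄ L(N).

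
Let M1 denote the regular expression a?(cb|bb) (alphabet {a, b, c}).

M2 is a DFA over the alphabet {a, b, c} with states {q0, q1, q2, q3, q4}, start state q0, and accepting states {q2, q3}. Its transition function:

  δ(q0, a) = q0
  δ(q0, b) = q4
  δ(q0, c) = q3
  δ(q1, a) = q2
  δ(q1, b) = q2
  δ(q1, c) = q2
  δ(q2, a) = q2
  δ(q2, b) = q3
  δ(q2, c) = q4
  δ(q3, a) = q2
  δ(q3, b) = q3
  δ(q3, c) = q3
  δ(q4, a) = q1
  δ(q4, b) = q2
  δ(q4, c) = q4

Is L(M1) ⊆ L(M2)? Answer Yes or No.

Yes

Converting the expression M1 to a DFA (subset construction, then merging equivalent states) gives the minimal DFA with states {r0, r1, r2, r3, r4}, start state r0, accepting states {r4} and transitions r0: a→r1, b→r2, c→r2; r1: a→r3, b→r2, c→r2; r2: a→r3, b→r4, c→r3; r3: a→r3, b→r3, c→r3; r4: a→r3, b→r3, c→r3.
Exploring the product automaton M1 × M2 from the start pair (r0, q0), following both machines on each input symbol, reaches 11 state pairs: (r0, q0), (r1, q0), (r2, q4), (r2, q3), (r3, q0), (r3, q1), (r4, q2), (r3, q4), (r3, q2), (r4, q3), (r3, q3).
M1 accepts in {r4} and M2 accepts in {q2, q3}. The reachable pairs whose M1-component is accepting are (r4, q2), (r4, q3); in each of them the M2-component is accepting too, so the product for L(M1) \ L(M2) (M1-component accepting, M2-component rejecting) has no reachable accepting pair and the difference is empty.
Hence every string in L(M1) is also in L(M2).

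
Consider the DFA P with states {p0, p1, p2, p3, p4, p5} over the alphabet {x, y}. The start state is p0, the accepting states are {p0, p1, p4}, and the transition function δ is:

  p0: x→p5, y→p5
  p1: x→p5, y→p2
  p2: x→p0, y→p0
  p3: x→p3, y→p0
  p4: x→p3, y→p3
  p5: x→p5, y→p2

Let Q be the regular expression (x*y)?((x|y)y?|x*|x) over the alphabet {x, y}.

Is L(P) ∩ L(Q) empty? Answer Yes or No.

No

The empty string ε is accepted by both P and Q.
Hence L(P) ∩ L(Q) ≠ ∅.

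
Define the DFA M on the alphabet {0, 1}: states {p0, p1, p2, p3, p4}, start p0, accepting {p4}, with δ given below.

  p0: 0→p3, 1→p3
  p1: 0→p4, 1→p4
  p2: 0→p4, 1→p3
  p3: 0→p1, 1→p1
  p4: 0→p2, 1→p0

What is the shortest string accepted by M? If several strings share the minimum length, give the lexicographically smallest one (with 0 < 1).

A breadth-first search from p0 reaches an accepting state first via the path p0 → p3 → p1 → p4 on input 000.
No string of length < 3 is accepted (BFS exhausts all shorter strings without reaching an accepting state), and 000 is the lexicographically least accepting string of length 3.

000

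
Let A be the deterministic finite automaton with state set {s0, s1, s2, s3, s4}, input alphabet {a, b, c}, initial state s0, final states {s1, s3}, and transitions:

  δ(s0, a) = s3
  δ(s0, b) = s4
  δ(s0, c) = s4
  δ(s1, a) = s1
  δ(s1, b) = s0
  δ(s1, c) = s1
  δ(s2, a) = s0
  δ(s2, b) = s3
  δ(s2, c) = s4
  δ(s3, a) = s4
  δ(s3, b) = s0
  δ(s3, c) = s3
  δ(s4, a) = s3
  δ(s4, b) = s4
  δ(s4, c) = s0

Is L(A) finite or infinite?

State s0 is reachable from the start and can reach an accepting state, and it lies on the cycle s0 → s3 → s0.
Traversing that cycle any number of times yields accepted strings of unbounded length, so the language is infinite.

infinite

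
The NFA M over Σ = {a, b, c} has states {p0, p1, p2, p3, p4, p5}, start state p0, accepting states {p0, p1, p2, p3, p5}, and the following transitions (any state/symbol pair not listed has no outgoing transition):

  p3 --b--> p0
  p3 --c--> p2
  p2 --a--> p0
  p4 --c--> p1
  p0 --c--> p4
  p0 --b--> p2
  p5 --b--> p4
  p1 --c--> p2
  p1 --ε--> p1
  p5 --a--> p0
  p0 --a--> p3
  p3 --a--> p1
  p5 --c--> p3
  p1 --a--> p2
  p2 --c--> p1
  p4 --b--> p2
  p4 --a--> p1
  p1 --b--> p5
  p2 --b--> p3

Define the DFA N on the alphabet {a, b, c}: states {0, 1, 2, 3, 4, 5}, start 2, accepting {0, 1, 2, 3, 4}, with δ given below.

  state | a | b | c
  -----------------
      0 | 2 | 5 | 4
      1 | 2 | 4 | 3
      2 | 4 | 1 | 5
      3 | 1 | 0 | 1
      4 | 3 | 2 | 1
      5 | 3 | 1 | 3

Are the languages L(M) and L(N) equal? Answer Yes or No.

Yes

Exploring the product automaton M × N from the start pair (p0, 2), following both machines on each input symbol, reaches 6 state pairs: (p0, 2), (p3, 4), (p2, 1), (p4, 5), (p1, 3), (p5, 0).
M accepts in {p0, p1, p2, p3, p5} and N accepts in {0, 1, 2, 3, 4}. In every reachable pair the two components are either both accepting — (p0, 2), (p3, 4), (p2, 1), (p1, 3), (p5, 0) — or both non-accepting, so no string is accepted by exactly one of the machines: L(M) \ L(N) and L(N) \ L(M) are both empty.
Hence every string is accepted by M iff it is accepted by N, and the two languages coincide.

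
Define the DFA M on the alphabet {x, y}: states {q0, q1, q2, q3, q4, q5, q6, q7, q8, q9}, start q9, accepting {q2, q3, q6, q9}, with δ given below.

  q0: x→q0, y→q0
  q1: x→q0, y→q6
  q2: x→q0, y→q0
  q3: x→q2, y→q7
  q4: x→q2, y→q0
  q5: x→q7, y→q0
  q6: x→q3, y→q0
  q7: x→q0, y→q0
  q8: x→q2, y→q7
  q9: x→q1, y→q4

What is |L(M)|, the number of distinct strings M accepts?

The useful subgraph on states {q1, q2, q3, q4, q6, q9} is acyclic, so L(M) is finite; the longest accepting path visits 5 useful states, giving maximum string length 4.
Counting accepting paths from q9 by length: 1 of length 0, 2 of length 2, 1 of length 3, 1 of length 4. Total 5.

5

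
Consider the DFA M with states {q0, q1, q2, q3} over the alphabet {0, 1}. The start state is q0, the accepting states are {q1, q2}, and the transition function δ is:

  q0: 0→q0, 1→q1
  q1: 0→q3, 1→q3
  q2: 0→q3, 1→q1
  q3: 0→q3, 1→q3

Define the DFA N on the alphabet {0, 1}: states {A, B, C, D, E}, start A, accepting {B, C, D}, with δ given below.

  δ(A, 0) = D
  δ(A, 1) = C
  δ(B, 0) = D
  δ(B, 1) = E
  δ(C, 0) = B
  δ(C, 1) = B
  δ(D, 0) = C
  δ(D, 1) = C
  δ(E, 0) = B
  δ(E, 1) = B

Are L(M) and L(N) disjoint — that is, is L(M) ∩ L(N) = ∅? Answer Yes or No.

The string 1 is accepted by both M and N.
Hence L(M) ∩ L(N) ≠ ∅.

No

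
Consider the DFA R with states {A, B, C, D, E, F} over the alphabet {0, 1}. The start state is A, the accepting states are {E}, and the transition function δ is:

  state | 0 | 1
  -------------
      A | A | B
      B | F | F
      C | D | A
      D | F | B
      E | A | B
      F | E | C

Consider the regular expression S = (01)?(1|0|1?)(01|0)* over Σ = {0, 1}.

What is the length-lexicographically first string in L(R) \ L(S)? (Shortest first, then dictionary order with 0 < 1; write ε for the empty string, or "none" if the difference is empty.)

The string 110 is accepted by R but not by S.
No shorter string lies in the difference, and 110 is the lexicographically first length-3 string in L(R) \ L(S).

110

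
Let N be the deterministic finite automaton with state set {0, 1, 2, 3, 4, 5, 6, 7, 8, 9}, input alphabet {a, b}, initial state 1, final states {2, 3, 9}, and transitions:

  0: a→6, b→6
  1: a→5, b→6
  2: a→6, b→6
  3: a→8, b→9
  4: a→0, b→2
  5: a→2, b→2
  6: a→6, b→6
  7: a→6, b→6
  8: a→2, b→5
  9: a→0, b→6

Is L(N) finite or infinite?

finite

The useful states (reachable from 1 and able to reach an accepting state) are {1, 2, 5}.
Restricted to these states the transition graph has no cycle, so every accepting path has bounded length and L is finite.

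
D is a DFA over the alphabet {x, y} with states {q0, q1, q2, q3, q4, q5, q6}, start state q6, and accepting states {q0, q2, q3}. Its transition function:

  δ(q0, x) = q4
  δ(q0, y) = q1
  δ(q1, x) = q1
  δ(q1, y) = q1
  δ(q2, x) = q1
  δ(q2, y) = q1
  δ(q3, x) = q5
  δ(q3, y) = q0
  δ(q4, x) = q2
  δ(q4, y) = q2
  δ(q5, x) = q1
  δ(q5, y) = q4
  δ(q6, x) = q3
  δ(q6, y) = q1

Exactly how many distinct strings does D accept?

The useful subgraph on states {q0, q2, q3, q4, q5, q6} is acyclic, so L(D) is finite; the longest accepting path visits 5 useful states, giving maximum string length 4.
Counting accepting paths from q6 by length: 1 of length 1, 1 of length 2, 4 of length 4. Total 6.

6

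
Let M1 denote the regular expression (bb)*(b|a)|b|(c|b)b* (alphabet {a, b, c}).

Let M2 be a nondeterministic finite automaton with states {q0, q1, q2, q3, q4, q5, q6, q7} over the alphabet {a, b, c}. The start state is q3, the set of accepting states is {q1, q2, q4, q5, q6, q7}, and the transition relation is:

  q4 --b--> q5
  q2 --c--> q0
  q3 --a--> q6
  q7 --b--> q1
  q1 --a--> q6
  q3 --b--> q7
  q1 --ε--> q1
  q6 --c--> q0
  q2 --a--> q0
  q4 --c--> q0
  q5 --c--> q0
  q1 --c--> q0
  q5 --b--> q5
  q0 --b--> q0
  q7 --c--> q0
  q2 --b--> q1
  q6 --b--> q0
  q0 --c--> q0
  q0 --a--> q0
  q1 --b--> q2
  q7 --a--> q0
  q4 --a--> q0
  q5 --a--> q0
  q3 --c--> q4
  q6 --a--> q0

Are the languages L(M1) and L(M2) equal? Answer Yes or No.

Converting the expression M1 to a DFA (subset construction, then merging equivalent states) gives the minimal DFA with states {r0, r1, r2, r3, r4, r5}, start state r0, accepting states {r1, r2, r3, r5} and transitions r0: a→r1, b→r2, c→r3; r1: a→r4, b→r4, c→r4; r2: a→r4, b→r5, c→r4; r3: a→r4, b→r3, c→r4; r4: a→r4, b→r4, c→r4; r5: a→r1, b→r2, c→r4.
Exploring the product automaton M1 × M2 from the start pair (r0, q3), following both machines on each input symbol, reaches 8 state pairs: (r0, q3), (r1, q6), (r2, q7), (r3, q4), (r4, q0), (r5, q1), (r3, q5), (r2, q2).
M1 accepts in {r1, r2, r3, r5} and M2 accepts in {q1, q2, q4, q5, q6, q7}. In every reachable pair the two components are either both accepting — (r1, q6), (r2, q7), (r3, q4), (r5, q1), (r3, q5), (r2, q2) — or both non-accepting, so no string is accepted by exactly one of the machines: L(M1) \ L(M2) and L(M2) \ L(M1) are both empty.
Hence every string is accepted by M1 iff it is accepted by M2, and the two languages coincide.

Yes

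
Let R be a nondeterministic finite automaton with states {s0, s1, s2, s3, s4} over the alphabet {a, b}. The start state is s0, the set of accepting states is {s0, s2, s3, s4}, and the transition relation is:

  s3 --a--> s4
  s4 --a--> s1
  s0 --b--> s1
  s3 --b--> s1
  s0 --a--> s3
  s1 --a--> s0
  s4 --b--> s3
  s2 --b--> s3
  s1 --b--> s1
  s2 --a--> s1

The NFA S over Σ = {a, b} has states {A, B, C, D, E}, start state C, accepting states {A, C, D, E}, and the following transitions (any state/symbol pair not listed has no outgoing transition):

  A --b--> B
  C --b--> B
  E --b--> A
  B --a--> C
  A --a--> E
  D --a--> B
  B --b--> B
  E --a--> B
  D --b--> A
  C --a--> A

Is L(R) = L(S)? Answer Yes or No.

Exploring the product automaton R × S from the start pair (s0, C), following both machines on each input symbol, reaches 4 state pairs: (s0, C), (s3, A), (s1, B), (s4, E).
R accepts in {s0, s2, s3, s4} and S accepts in {A, C, D, E}. In every reachable pair the two components are either both accepting — (s0, C), (s3, A), (s4, E) — or both non-accepting, so no string is accepted by exactly one of the machines: L(R) \ L(S) and L(S) \ L(R) are both empty.
Hence every string is accepted by R iff it is accepted by S, and the two languages coincide.

Yes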